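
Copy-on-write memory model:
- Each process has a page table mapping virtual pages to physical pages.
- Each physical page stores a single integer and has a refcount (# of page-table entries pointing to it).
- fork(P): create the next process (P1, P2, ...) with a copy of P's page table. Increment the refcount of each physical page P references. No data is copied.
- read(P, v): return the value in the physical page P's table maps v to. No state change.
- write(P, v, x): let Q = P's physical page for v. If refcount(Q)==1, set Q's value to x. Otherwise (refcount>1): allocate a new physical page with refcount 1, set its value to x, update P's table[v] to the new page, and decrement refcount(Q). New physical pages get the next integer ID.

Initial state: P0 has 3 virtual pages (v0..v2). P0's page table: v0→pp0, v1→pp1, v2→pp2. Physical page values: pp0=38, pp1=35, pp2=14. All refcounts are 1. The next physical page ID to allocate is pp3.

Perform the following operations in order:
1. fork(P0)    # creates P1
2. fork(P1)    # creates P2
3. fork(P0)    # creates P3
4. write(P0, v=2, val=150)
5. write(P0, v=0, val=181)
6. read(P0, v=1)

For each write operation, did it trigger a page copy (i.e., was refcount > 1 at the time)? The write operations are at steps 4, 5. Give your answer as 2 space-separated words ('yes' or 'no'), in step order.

Op 1: fork(P0) -> P1. 3 ppages; refcounts: pp0:2 pp1:2 pp2:2
Op 2: fork(P1) -> P2. 3 ppages; refcounts: pp0:3 pp1:3 pp2:3
Op 3: fork(P0) -> P3. 3 ppages; refcounts: pp0:4 pp1:4 pp2:4
Op 4: write(P0, v2, 150). refcount(pp2)=4>1 -> COPY to pp3. 4 ppages; refcounts: pp0:4 pp1:4 pp2:3 pp3:1
Op 5: write(P0, v0, 181). refcount(pp0)=4>1 -> COPY to pp4. 5 ppages; refcounts: pp0:3 pp1:4 pp2:3 pp3:1 pp4:1
Op 6: read(P0, v1) -> 35. No state change.

yes yes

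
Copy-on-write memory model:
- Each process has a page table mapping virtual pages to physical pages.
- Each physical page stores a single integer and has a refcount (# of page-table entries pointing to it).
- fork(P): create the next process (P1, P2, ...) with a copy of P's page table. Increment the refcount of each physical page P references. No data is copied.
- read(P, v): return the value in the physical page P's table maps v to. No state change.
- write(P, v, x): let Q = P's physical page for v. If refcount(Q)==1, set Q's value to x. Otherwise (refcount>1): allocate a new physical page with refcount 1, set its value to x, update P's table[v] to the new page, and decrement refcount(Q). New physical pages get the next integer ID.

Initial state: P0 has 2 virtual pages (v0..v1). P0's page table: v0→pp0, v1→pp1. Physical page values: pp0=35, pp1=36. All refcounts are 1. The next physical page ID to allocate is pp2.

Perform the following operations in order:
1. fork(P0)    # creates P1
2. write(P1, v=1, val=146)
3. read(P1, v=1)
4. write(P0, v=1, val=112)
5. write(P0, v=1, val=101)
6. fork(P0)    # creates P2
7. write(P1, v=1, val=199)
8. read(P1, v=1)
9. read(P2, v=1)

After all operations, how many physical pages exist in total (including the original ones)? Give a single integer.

Op 1: fork(P0) -> P1. 2 ppages; refcounts: pp0:2 pp1:2
Op 2: write(P1, v1, 146). refcount(pp1)=2>1 -> COPY to pp2. 3 ppages; refcounts: pp0:2 pp1:1 pp2:1
Op 3: read(P1, v1) -> 146. No state change.
Op 4: write(P0, v1, 112). refcount(pp1)=1 -> write in place. 3 ppages; refcounts: pp0:2 pp1:1 pp2:1
Op 5: write(P0, v1, 101). refcount(pp1)=1 -> write in place. 3 ppages; refcounts: pp0:2 pp1:1 pp2:1
Op 6: fork(P0) -> P2. 3 ppages; refcounts: pp0:3 pp1:2 pp2:1
Op 7: write(P1, v1, 199). refcount(pp2)=1 -> write in place. 3 ppages; refcounts: pp0:3 pp1:2 pp2:1
Op 8: read(P1, v1) -> 199. No state change.
Op 9: read(P2, v1) -> 101. No state change.

Answer: 3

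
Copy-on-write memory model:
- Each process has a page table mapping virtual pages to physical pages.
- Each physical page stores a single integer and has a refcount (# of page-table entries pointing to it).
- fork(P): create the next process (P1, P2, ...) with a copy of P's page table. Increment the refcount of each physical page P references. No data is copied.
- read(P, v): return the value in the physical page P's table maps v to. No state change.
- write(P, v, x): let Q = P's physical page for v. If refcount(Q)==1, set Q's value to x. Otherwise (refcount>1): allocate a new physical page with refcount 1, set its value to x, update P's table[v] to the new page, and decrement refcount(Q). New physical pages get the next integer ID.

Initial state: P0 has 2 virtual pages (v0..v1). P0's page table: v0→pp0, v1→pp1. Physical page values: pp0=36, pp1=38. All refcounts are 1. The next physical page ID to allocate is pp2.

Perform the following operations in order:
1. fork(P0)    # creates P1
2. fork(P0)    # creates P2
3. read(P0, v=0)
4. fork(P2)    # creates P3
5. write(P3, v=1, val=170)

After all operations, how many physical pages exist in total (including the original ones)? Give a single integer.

Answer: 3

Derivation:
Op 1: fork(P0) -> P1. 2 ppages; refcounts: pp0:2 pp1:2
Op 2: fork(P0) -> P2. 2 ppages; refcounts: pp0:3 pp1:3
Op 3: read(P0, v0) -> 36. No state change.
Op 4: fork(P2) -> P3. 2 ppages; refcounts: pp0:4 pp1:4
Op 5: write(P3, v1, 170). refcount(pp1)=4>1 -> COPY to pp2. 3 ppages; refcounts: pp0:4 pp1:3 pp2:1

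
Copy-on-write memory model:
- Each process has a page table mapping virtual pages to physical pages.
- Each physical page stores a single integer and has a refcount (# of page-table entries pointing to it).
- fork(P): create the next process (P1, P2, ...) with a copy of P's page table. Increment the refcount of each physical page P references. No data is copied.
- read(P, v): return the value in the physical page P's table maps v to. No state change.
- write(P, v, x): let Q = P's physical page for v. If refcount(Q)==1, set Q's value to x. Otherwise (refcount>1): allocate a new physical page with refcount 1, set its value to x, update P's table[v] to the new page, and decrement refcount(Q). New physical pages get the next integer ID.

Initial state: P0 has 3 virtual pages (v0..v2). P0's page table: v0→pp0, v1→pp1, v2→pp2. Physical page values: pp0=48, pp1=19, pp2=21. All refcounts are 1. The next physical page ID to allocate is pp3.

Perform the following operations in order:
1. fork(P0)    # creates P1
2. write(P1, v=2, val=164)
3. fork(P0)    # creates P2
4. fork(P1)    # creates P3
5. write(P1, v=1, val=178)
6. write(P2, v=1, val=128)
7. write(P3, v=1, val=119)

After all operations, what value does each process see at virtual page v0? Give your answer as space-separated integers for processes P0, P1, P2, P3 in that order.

Op 1: fork(P0) -> P1. 3 ppages; refcounts: pp0:2 pp1:2 pp2:2
Op 2: write(P1, v2, 164). refcount(pp2)=2>1 -> COPY to pp3. 4 ppages; refcounts: pp0:2 pp1:2 pp2:1 pp3:1
Op 3: fork(P0) -> P2. 4 ppages; refcounts: pp0:3 pp1:3 pp2:2 pp3:1
Op 4: fork(P1) -> P3. 4 ppages; refcounts: pp0:4 pp1:4 pp2:2 pp3:2
Op 5: write(P1, v1, 178). refcount(pp1)=4>1 -> COPY to pp4. 5 ppages; refcounts: pp0:4 pp1:3 pp2:2 pp3:2 pp4:1
Op 6: write(P2, v1, 128). refcount(pp1)=3>1 -> COPY to pp5. 6 ppages; refcounts: pp0:4 pp1:2 pp2:2 pp3:2 pp4:1 pp5:1
Op 7: write(P3, v1, 119). refcount(pp1)=2>1 -> COPY to pp6. 7 ppages; refcounts: pp0:4 pp1:1 pp2:2 pp3:2 pp4:1 pp5:1 pp6:1
P0: v0 -> pp0 = 48
P1: v0 -> pp0 = 48
P2: v0 -> pp0 = 48
P3: v0 -> pp0 = 48

Answer: 48 48 48 48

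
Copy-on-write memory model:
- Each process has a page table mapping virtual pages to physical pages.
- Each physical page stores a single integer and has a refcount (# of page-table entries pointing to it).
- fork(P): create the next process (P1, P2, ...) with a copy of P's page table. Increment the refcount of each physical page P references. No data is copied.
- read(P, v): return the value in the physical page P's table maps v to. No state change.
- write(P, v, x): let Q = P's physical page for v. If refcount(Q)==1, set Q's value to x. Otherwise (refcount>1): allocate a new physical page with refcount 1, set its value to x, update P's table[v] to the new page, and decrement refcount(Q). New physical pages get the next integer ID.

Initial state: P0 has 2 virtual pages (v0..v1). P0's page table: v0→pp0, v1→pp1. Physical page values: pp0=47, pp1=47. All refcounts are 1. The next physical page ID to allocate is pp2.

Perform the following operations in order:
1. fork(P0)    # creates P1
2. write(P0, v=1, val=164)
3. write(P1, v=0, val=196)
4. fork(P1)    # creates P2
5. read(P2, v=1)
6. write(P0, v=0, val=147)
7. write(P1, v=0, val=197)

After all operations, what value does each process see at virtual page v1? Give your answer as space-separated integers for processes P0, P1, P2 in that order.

Op 1: fork(P0) -> P1. 2 ppages; refcounts: pp0:2 pp1:2
Op 2: write(P0, v1, 164). refcount(pp1)=2>1 -> COPY to pp2. 3 ppages; refcounts: pp0:2 pp1:1 pp2:1
Op 3: write(P1, v0, 196). refcount(pp0)=2>1 -> COPY to pp3. 4 ppages; refcounts: pp0:1 pp1:1 pp2:1 pp3:1
Op 4: fork(P1) -> P2. 4 ppages; refcounts: pp0:1 pp1:2 pp2:1 pp3:2
Op 5: read(P2, v1) -> 47. No state change.
Op 6: write(P0, v0, 147). refcount(pp0)=1 -> write in place. 4 ppages; refcounts: pp0:1 pp1:2 pp2:1 pp3:2
Op 7: write(P1, v0, 197). refcount(pp3)=2>1 -> COPY to pp4. 5 ppages; refcounts: pp0:1 pp1:2 pp2:1 pp3:1 pp4:1
P0: v1 -> pp2 = 164
P1: v1 -> pp1 = 47
P2: v1 -> pp1 = 47

Answer: 164 47 47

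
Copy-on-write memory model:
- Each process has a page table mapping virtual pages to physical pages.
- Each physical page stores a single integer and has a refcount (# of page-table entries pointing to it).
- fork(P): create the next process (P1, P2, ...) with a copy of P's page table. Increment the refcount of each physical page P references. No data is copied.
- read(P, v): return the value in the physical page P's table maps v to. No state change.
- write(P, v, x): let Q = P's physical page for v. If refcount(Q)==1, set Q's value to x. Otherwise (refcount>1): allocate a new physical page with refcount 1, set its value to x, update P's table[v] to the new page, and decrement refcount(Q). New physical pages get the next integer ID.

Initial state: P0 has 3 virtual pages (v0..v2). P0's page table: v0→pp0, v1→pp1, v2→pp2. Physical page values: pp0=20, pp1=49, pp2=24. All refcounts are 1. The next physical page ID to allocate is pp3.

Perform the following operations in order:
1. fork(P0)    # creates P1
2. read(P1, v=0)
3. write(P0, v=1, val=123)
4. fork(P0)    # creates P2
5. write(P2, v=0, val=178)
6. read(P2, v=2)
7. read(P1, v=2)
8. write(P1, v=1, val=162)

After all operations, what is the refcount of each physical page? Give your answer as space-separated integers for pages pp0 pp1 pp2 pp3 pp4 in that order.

Answer: 2 1 3 2 1

Derivation:
Op 1: fork(P0) -> P1. 3 ppages; refcounts: pp0:2 pp1:2 pp2:2
Op 2: read(P1, v0) -> 20. No state change.
Op 3: write(P0, v1, 123). refcount(pp1)=2>1 -> COPY to pp3. 4 ppages; refcounts: pp0:2 pp1:1 pp2:2 pp3:1
Op 4: fork(P0) -> P2. 4 ppages; refcounts: pp0:3 pp1:1 pp2:3 pp3:2
Op 5: write(P2, v0, 178). refcount(pp0)=3>1 -> COPY to pp4. 5 ppages; refcounts: pp0:2 pp1:1 pp2:3 pp3:2 pp4:1
Op 6: read(P2, v2) -> 24. No state change.
Op 7: read(P1, v2) -> 24. No state change.
Op 8: write(P1, v1, 162). refcount(pp1)=1 -> write in place. 5 ppages; refcounts: pp0:2 pp1:1 pp2:3 pp3:2 pp4:1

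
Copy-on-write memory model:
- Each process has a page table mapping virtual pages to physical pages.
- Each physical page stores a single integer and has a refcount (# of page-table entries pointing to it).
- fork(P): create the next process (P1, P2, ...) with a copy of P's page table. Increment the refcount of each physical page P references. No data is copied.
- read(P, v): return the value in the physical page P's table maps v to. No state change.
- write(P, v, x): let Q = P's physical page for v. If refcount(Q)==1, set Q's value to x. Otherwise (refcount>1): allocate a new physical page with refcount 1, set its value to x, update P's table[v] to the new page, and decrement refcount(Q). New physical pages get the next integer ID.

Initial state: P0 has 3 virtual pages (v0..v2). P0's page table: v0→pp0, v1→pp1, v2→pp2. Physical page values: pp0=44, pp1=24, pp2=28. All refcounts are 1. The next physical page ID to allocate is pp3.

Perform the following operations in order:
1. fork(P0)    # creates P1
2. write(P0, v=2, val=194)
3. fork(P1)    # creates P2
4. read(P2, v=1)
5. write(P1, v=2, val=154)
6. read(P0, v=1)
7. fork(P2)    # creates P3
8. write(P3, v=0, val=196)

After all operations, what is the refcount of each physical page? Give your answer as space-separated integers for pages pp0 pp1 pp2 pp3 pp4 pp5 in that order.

Op 1: fork(P0) -> P1. 3 ppages; refcounts: pp0:2 pp1:2 pp2:2
Op 2: write(P0, v2, 194). refcount(pp2)=2>1 -> COPY to pp3. 4 ppages; refcounts: pp0:2 pp1:2 pp2:1 pp3:1
Op 3: fork(P1) -> P2. 4 ppages; refcounts: pp0:3 pp1:3 pp2:2 pp3:1
Op 4: read(P2, v1) -> 24. No state change.
Op 5: write(P1, v2, 154). refcount(pp2)=2>1 -> COPY to pp4. 5 ppages; refcounts: pp0:3 pp1:3 pp2:1 pp3:1 pp4:1
Op 6: read(P0, v1) -> 24. No state change.
Op 7: fork(P2) -> P3. 5 ppages; refcounts: pp0:4 pp1:4 pp2:2 pp3:1 pp4:1
Op 8: write(P3, v0, 196). refcount(pp0)=4>1 -> COPY to pp5. 6 ppages; refcounts: pp0:3 pp1:4 pp2:2 pp3:1 pp4:1 pp5:1

Answer: 3 4 2 1 1 1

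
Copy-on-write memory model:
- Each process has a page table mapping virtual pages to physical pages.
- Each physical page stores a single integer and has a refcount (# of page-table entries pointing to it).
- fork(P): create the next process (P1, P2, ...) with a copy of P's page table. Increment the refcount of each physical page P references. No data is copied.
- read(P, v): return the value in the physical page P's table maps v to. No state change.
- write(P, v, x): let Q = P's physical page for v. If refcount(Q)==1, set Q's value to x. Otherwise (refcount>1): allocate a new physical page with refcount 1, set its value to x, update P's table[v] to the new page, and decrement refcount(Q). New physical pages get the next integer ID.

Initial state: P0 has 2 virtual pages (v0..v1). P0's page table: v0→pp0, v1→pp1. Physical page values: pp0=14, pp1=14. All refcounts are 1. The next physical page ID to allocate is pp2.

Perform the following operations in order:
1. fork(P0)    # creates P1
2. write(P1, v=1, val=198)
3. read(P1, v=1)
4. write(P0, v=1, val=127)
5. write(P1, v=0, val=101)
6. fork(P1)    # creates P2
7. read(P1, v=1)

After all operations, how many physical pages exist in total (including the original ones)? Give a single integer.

Answer: 4

Derivation:
Op 1: fork(P0) -> P1. 2 ppages; refcounts: pp0:2 pp1:2
Op 2: write(P1, v1, 198). refcount(pp1)=2>1 -> COPY to pp2. 3 ppages; refcounts: pp0:2 pp1:1 pp2:1
Op 3: read(P1, v1) -> 198. No state change.
Op 4: write(P0, v1, 127). refcount(pp1)=1 -> write in place. 3 ppages; refcounts: pp0:2 pp1:1 pp2:1
Op 5: write(P1, v0, 101). refcount(pp0)=2>1 -> COPY to pp3. 4 ppages; refcounts: pp0:1 pp1:1 pp2:1 pp3:1
Op 6: fork(P1) -> P2. 4 ppages; refcounts: pp0:1 pp1:1 pp2:2 pp3:2
Op 7: read(P1, v1) -> 198. No state change.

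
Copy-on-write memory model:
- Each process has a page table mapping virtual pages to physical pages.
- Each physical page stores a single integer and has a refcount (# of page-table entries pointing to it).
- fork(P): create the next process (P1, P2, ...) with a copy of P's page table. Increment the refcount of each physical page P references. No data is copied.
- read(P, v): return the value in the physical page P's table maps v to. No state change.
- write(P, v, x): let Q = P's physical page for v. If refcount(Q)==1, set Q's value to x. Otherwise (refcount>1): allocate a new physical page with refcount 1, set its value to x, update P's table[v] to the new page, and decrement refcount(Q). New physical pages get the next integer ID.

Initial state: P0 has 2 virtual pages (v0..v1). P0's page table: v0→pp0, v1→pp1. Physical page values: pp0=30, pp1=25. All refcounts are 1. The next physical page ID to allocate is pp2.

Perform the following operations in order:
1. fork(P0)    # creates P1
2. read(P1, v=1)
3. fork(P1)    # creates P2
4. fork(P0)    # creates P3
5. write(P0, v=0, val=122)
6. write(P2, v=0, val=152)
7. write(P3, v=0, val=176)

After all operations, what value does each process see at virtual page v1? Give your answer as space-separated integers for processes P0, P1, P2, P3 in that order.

Op 1: fork(P0) -> P1. 2 ppages; refcounts: pp0:2 pp1:2
Op 2: read(P1, v1) -> 25. No state change.
Op 3: fork(P1) -> P2. 2 ppages; refcounts: pp0:3 pp1:3
Op 4: fork(P0) -> P3. 2 ppages; refcounts: pp0:4 pp1:4
Op 5: write(P0, v0, 122). refcount(pp0)=4>1 -> COPY to pp2. 3 ppages; refcounts: pp0:3 pp1:4 pp2:1
Op 6: write(P2, v0, 152). refcount(pp0)=3>1 -> COPY to pp3. 4 ppages; refcounts: pp0:2 pp1:4 pp2:1 pp3:1
Op 7: write(P3, v0, 176). refcount(pp0)=2>1 -> COPY to pp4. 5 ppages; refcounts: pp0:1 pp1:4 pp2:1 pp3:1 pp4:1
P0: v1 -> pp1 = 25
P1: v1 -> pp1 = 25
P2: v1 -> pp1 = 25
P3: v1 -> pp1 = 25

Answer: 25 25 25 25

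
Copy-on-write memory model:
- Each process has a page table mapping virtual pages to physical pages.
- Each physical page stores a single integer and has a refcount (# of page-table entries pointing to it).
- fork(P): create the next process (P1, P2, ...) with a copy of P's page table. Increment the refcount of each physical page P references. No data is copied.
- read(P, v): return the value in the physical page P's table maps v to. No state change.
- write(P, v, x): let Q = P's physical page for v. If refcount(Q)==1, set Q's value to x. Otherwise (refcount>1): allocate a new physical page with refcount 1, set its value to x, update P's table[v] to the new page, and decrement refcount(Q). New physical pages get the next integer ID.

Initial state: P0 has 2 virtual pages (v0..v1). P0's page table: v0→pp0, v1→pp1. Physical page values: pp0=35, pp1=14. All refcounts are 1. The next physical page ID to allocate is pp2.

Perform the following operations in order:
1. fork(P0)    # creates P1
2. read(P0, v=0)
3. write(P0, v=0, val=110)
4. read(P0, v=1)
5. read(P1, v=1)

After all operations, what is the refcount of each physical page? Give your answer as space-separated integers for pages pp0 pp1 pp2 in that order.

Answer: 1 2 1

Derivation:
Op 1: fork(P0) -> P1. 2 ppages; refcounts: pp0:2 pp1:2
Op 2: read(P0, v0) -> 35. No state change.
Op 3: write(P0, v0, 110). refcount(pp0)=2>1 -> COPY to pp2. 3 ppages; refcounts: pp0:1 pp1:2 pp2:1
Op 4: read(P0, v1) -> 14. No state change.
Op 5: read(P1, v1) -> 14. No state change.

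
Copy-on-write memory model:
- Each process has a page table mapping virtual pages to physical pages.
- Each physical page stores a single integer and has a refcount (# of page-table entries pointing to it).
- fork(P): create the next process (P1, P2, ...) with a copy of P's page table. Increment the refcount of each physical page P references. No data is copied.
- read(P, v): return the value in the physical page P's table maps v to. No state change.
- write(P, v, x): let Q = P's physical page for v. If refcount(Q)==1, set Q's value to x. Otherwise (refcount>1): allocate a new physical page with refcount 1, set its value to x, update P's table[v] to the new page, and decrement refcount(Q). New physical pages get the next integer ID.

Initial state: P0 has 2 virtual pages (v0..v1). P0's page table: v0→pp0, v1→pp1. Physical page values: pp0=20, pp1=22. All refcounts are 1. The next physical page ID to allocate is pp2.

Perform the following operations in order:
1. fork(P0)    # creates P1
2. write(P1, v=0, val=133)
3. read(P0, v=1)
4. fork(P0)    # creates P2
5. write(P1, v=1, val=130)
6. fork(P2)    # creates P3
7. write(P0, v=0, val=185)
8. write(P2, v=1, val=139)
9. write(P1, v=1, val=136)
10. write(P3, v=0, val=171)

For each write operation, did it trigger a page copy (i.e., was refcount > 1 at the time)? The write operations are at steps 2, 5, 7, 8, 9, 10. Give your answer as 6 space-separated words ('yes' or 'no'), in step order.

Op 1: fork(P0) -> P1. 2 ppages; refcounts: pp0:2 pp1:2
Op 2: write(P1, v0, 133). refcount(pp0)=2>1 -> COPY to pp2. 3 ppages; refcounts: pp0:1 pp1:2 pp2:1
Op 3: read(P0, v1) -> 22. No state change.
Op 4: fork(P0) -> P2. 3 ppages; refcounts: pp0:2 pp1:3 pp2:1
Op 5: write(P1, v1, 130). refcount(pp1)=3>1 -> COPY to pp3. 4 ppages; refcounts: pp0:2 pp1:2 pp2:1 pp3:1
Op 6: fork(P2) -> P3. 4 ppages; refcounts: pp0:3 pp1:3 pp2:1 pp3:1
Op 7: write(P0, v0, 185). refcount(pp0)=3>1 -> COPY to pp4. 5 ppages; refcounts: pp0:2 pp1:3 pp2:1 pp3:1 pp4:1
Op 8: write(P2, v1, 139). refcount(pp1)=3>1 -> COPY to pp5. 6 ppages; refcounts: pp0:2 pp1:2 pp2:1 pp3:1 pp4:1 pp5:1
Op 9: write(P1, v1, 136). refcount(pp3)=1 -> write in place. 6 ppages; refcounts: pp0:2 pp1:2 pp2:1 pp3:1 pp4:1 pp5:1
Op 10: write(P3, v0, 171). refcount(pp0)=2>1 -> COPY to pp6. 7 ppages; refcounts: pp0:1 pp1:2 pp2:1 pp3:1 pp4:1 pp5:1 pp6:1

yes yes yes yes no yes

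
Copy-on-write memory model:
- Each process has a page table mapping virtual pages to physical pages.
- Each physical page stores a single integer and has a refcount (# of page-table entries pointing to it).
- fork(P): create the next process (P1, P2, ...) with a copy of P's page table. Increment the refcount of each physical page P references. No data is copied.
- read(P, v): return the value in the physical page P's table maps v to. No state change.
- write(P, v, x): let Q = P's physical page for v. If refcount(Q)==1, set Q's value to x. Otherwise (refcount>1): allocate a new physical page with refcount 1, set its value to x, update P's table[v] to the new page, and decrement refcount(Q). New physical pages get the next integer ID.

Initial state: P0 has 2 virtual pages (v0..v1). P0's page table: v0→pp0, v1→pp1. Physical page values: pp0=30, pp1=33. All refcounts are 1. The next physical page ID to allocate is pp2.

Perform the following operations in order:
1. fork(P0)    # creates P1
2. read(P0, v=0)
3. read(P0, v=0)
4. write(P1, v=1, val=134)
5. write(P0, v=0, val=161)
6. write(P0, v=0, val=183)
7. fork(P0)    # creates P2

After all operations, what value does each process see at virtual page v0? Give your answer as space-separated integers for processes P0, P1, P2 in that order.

Answer: 183 30 183

Derivation:
Op 1: fork(P0) -> P1. 2 ppages; refcounts: pp0:2 pp1:2
Op 2: read(P0, v0) -> 30. No state change.
Op 3: read(P0, v0) -> 30. No state change.
Op 4: write(P1, v1, 134). refcount(pp1)=2>1 -> COPY to pp2. 3 ppages; refcounts: pp0:2 pp1:1 pp2:1
Op 5: write(P0, v0, 161). refcount(pp0)=2>1 -> COPY to pp3. 4 ppages; refcounts: pp0:1 pp1:1 pp2:1 pp3:1
Op 6: write(P0, v0, 183). refcount(pp3)=1 -> write in place. 4 ppages; refcounts: pp0:1 pp1:1 pp2:1 pp3:1
Op 7: fork(P0) -> P2. 4 ppages; refcounts: pp0:1 pp1:2 pp2:1 pp3:2
P0: v0 -> pp3 = 183
P1: v0 -> pp0 = 30
P2: v0 -> pp3 = 183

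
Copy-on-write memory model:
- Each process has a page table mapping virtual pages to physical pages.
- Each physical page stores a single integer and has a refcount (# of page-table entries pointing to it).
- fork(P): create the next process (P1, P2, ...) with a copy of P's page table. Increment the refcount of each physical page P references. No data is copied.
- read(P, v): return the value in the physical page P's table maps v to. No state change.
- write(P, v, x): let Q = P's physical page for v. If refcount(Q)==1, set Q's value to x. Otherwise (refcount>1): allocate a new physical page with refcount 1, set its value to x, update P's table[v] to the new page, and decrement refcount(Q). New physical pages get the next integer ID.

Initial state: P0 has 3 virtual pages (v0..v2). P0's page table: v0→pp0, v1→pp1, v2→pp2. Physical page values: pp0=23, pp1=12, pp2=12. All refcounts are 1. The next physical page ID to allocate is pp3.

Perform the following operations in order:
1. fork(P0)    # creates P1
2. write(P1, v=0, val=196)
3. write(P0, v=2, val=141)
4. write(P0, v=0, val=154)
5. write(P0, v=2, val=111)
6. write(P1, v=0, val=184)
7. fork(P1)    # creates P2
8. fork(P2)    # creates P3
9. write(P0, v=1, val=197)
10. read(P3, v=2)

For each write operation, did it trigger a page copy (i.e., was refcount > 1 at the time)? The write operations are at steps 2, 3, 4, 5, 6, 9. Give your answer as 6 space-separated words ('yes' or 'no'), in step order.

Op 1: fork(P0) -> P1. 3 ppages; refcounts: pp0:2 pp1:2 pp2:2
Op 2: write(P1, v0, 196). refcount(pp0)=2>1 -> COPY to pp3. 4 ppages; refcounts: pp0:1 pp1:2 pp2:2 pp3:1
Op 3: write(P0, v2, 141). refcount(pp2)=2>1 -> COPY to pp4. 5 ppages; refcounts: pp0:1 pp1:2 pp2:1 pp3:1 pp4:1
Op 4: write(P0, v0, 154). refcount(pp0)=1 -> write in place. 5 ppages; refcounts: pp0:1 pp1:2 pp2:1 pp3:1 pp4:1
Op 5: write(P0, v2, 111). refcount(pp4)=1 -> write in place. 5 ppages; refcounts: pp0:1 pp1:2 pp2:1 pp3:1 pp4:1
Op 6: write(P1, v0, 184). refcount(pp3)=1 -> write in place. 5 ppages; refcounts: pp0:1 pp1:2 pp2:1 pp3:1 pp4:1
Op 7: fork(P1) -> P2. 5 ppages; refcounts: pp0:1 pp1:3 pp2:2 pp3:2 pp4:1
Op 8: fork(P2) -> P3. 5 ppages; refcounts: pp0:1 pp1:4 pp2:3 pp3:3 pp4:1
Op 9: write(P0, v1, 197). refcount(pp1)=4>1 -> COPY to pp5. 6 ppages; refcounts: pp0:1 pp1:3 pp2:3 pp3:3 pp4:1 pp5:1
Op 10: read(P3, v2) -> 12. No state change.

yes yes no no no yes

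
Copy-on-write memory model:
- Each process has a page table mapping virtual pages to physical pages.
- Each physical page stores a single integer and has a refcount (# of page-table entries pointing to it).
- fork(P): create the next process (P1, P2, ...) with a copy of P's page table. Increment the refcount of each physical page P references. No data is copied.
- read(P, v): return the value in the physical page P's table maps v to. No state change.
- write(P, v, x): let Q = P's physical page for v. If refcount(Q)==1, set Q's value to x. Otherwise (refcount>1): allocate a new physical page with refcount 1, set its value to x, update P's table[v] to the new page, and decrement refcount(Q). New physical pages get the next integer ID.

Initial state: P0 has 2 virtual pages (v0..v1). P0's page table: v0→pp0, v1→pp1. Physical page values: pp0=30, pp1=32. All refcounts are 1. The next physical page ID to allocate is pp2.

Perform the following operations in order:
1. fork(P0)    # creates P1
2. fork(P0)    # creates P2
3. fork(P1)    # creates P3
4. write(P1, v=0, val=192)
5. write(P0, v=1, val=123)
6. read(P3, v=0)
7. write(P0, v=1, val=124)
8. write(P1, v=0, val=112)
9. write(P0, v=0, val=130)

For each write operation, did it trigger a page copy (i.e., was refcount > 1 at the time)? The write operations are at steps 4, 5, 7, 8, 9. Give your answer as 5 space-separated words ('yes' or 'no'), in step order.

Op 1: fork(P0) -> P1. 2 ppages; refcounts: pp0:2 pp1:2
Op 2: fork(P0) -> P2. 2 ppages; refcounts: pp0:3 pp1:3
Op 3: fork(P1) -> P3. 2 ppages; refcounts: pp0:4 pp1:4
Op 4: write(P1, v0, 192). refcount(pp0)=4>1 -> COPY to pp2. 3 ppages; refcounts: pp0:3 pp1:4 pp2:1
Op 5: write(P0, v1, 123). refcount(pp1)=4>1 -> COPY to pp3. 4 ppages; refcounts: pp0:3 pp1:3 pp2:1 pp3:1
Op 6: read(P3, v0) -> 30. No state change.
Op 7: write(P0, v1, 124). refcount(pp3)=1 -> write in place. 4 ppages; refcounts: pp0:3 pp1:3 pp2:1 pp3:1
Op 8: write(P1, v0, 112). refcount(pp2)=1 -> write in place. 4 ppages; refcounts: pp0:3 pp1:3 pp2:1 pp3:1
Op 9: write(P0, v0, 130). refcount(pp0)=3>1 -> COPY to pp4. 5 ppages; refcounts: pp0:2 pp1:3 pp2:1 pp3:1 pp4:1

yes yes no no yes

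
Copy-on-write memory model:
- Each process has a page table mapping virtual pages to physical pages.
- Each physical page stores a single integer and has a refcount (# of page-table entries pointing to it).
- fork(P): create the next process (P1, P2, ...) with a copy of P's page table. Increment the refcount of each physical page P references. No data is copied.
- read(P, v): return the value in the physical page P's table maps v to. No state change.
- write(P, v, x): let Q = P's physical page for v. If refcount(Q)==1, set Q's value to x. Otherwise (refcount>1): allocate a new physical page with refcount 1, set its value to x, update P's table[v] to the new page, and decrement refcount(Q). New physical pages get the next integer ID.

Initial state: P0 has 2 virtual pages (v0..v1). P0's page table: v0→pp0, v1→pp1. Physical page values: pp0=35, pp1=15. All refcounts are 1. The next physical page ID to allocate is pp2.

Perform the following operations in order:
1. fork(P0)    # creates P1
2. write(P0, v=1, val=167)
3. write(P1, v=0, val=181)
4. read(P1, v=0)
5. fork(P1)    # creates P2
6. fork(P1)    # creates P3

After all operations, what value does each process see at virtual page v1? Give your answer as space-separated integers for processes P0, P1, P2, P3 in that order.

Op 1: fork(P0) -> P1. 2 ppages; refcounts: pp0:2 pp1:2
Op 2: write(P0, v1, 167). refcount(pp1)=2>1 -> COPY to pp2. 3 ppages; refcounts: pp0:2 pp1:1 pp2:1
Op 3: write(P1, v0, 181). refcount(pp0)=2>1 -> COPY to pp3. 4 ppages; refcounts: pp0:1 pp1:1 pp2:1 pp3:1
Op 4: read(P1, v0) -> 181. No state change.
Op 5: fork(P1) -> P2. 4 ppages; refcounts: pp0:1 pp1:2 pp2:1 pp3:2
Op 6: fork(P1) -> P3. 4 ppages; refcounts: pp0:1 pp1:3 pp2:1 pp3:3
P0: v1 -> pp2 = 167
P1: v1 -> pp1 = 15
P2: v1 -> pp1 = 15
P3: v1 -> pp1 = 15

Answer: 167 15 15 15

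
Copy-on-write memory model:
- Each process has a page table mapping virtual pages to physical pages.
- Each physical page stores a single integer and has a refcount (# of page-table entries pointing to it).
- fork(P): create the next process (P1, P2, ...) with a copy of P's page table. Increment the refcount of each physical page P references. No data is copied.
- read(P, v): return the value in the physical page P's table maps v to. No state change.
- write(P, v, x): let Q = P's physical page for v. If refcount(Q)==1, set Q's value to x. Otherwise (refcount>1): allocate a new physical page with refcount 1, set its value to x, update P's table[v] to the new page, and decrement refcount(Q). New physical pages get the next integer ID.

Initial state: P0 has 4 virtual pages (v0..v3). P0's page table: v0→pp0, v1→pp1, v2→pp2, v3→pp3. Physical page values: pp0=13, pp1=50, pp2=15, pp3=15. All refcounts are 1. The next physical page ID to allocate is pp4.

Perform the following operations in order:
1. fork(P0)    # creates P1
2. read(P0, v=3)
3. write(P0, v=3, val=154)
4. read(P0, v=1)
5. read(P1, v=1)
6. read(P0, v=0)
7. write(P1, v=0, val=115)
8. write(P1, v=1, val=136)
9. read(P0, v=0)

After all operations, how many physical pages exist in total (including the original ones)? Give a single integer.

Op 1: fork(P0) -> P1. 4 ppages; refcounts: pp0:2 pp1:2 pp2:2 pp3:2
Op 2: read(P0, v3) -> 15. No state change.
Op 3: write(P0, v3, 154). refcount(pp3)=2>1 -> COPY to pp4. 5 ppages; refcounts: pp0:2 pp1:2 pp2:2 pp3:1 pp4:1
Op 4: read(P0, v1) -> 50. No state change.
Op 5: read(P1, v1) -> 50. No state change.
Op 6: read(P0, v0) -> 13. No state change.
Op 7: write(P1, v0, 115). refcount(pp0)=2>1 -> COPY to pp5. 6 ppages; refcounts: pp0:1 pp1:2 pp2:2 pp3:1 pp4:1 pp5:1
Op 8: write(P1, v1, 136). refcount(pp1)=2>1 -> COPY to pp6. 7 ppages; refcounts: pp0:1 pp1:1 pp2:2 pp3:1 pp4:1 pp5:1 pp6:1
Op 9: read(P0, v0) -> 13. No state change.

Answer: 7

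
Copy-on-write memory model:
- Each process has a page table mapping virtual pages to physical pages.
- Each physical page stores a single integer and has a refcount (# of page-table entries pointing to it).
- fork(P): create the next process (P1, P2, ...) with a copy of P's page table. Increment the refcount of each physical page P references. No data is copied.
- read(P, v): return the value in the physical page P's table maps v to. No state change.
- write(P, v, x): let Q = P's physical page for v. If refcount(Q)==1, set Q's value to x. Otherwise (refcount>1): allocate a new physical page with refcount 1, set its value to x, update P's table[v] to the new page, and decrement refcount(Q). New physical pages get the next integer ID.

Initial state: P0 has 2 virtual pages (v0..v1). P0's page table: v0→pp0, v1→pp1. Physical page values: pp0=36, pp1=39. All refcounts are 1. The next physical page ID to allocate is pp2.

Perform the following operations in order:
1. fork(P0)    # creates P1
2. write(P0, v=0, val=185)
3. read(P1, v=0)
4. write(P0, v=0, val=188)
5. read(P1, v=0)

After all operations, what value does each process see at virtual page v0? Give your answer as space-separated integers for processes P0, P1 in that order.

Op 1: fork(P0) -> P1. 2 ppages; refcounts: pp0:2 pp1:2
Op 2: write(P0, v0, 185). refcount(pp0)=2>1 -> COPY to pp2. 3 ppages; refcounts: pp0:1 pp1:2 pp2:1
Op 3: read(P1, v0) -> 36. No state change.
Op 4: write(P0, v0, 188). refcount(pp2)=1 -> write in place. 3 ppages; refcounts: pp0:1 pp1:2 pp2:1
Op 5: read(P1, v0) -> 36. No state change.
P0: v0 -> pp2 = 188
P1: v0 -> pp0 = 36

Answer: 188 36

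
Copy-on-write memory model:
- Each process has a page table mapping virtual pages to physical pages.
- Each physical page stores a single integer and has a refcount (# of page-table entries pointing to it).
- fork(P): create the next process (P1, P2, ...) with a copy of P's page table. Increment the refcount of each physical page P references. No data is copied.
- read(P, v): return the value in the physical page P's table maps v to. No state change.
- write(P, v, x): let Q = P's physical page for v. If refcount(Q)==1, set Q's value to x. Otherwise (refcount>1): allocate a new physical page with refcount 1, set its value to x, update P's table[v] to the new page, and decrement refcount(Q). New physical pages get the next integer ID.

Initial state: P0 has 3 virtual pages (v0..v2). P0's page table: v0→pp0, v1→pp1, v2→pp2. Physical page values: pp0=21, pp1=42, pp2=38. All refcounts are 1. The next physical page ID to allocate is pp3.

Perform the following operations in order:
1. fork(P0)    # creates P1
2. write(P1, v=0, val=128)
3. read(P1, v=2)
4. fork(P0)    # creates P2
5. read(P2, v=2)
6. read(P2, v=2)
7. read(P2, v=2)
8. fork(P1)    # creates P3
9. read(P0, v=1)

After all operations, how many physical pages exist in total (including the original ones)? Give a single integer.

Op 1: fork(P0) -> P1. 3 ppages; refcounts: pp0:2 pp1:2 pp2:2
Op 2: write(P1, v0, 128). refcount(pp0)=2>1 -> COPY to pp3. 4 ppages; refcounts: pp0:1 pp1:2 pp2:2 pp3:1
Op 3: read(P1, v2) -> 38. No state change.
Op 4: fork(P0) -> P2. 4 ppages; refcounts: pp0:2 pp1:3 pp2:3 pp3:1
Op 5: read(P2, v2) -> 38. No state change.
Op 6: read(P2, v2) -> 38. No state change.
Op 7: read(P2, v2) -> 38. No state change.
Op 8: fork(P1) -> P3. 4 ppages; refcounts: pp0:2 pp1:4 pp2:4 pp3:2
Op 9: read(P0, v1) -> 42. No state change.

Answer: 4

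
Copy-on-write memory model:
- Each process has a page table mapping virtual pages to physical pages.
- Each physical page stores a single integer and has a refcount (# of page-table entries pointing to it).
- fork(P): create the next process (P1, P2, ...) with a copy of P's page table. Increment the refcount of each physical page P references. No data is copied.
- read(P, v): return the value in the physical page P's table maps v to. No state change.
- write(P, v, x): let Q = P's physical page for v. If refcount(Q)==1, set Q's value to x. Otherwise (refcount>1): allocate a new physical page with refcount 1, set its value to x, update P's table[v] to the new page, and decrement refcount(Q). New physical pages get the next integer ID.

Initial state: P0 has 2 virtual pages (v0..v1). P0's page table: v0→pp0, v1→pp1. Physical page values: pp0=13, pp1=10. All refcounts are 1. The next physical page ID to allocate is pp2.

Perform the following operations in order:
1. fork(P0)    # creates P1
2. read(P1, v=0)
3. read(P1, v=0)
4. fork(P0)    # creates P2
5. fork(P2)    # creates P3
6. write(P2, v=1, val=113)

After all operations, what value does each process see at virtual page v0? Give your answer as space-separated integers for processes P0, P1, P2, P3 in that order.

Answer: 13 13 13 13

Derivation:
Op 1: fork(P0) -> P1. 2 ppages; refcounts: pp0:2 pp1:2
Op 2: read(P1, v0) -> 13. No state change.
Op 3: read(P1, v0) -> 13. No state change.
Op 4: fork(P0) -> P2. 2 ppages; refcounts: pp0:3 pp1:3
Op 5: fork(P2) -> P3. 2 ppages; refcounts: pp0:4 pp1:4
Op 6: write(P2, v1, 113). refcount(pp1)=4>1 -> COPY to pp2. 3 ppages; refcounts: pp0:4 pp1:3 pp2:1
P0: v0 -> pp0 = 13
P1: v0 -> pp0 = 13
P2: v0 -> pp0 = 13
P3: v0 -> pp0 = 13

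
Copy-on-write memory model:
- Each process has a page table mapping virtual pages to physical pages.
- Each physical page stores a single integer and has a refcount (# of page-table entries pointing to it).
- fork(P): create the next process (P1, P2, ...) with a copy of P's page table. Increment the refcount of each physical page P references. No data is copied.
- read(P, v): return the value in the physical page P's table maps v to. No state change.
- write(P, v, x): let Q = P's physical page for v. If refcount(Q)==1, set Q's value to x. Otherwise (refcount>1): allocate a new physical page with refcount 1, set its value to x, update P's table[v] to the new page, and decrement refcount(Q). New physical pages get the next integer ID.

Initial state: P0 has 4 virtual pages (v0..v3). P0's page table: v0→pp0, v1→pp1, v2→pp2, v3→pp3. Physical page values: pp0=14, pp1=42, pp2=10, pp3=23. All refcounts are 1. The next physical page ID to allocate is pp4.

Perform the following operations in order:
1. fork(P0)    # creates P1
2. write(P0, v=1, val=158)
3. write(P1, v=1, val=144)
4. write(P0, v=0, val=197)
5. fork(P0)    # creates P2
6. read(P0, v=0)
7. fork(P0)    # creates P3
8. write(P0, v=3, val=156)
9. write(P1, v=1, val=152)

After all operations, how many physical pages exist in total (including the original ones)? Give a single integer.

Op 1: fork(P0) -> P1. 4 ppages; refcounts: pp0:2 pp1:2 pp2:2 pp3:2
Op 2: write(P0, v1, 158). refcount(pp1)=2>1 -> COPY to pp4. 5 ppages; refcounts: pp0:2 pp1:1 pp2:2 pp3:2 pp4:1
Op 3: write(P1, v1, 144). refcount(pp1)=1 -> write in place. 5 ppages; refcounts: pp0:2 pp1:1 pp2:2 pp3:2 pp4:1
Op 4: write(P0, v0, 197). refcount(pp0)=2>1 -> COPY to pp5. 6 ppages; refcounts: pp0:1 pp1:1 pp2:2 pp3:2 pp4:1 pp5:1
Op 5: fork(P0) -> P2. 6 ppages; refcounts: pp0:1 pp1:1 pp2:3 pp3:3 pp4:2 pp5:2
Op 6: read(P0, v0) -> 197. No state change.
Op 7: fork(P0) -> P3. 6 ppages; refcounts: pp0:1 pp1:1 pp2:4 pp3:4 pp4:3 pp5:3
Op 8: write(P0, v3, 156). refcount(pp3)=4>1 -> COPY to pp6. 7 ppages; refcounts: pp0:1 pp1:1 pp2:4 pp3:3 pp4:3 pp5:3 pp6:1
Op 9: write(P1, v1, 152). refcount(pp1)=1 -> write in place. 7 ppages; refcounts: pp0:1 pp1:1 pp2:4 pp3:3 pp4:3 pp5:3 pp6:1

Answer: 7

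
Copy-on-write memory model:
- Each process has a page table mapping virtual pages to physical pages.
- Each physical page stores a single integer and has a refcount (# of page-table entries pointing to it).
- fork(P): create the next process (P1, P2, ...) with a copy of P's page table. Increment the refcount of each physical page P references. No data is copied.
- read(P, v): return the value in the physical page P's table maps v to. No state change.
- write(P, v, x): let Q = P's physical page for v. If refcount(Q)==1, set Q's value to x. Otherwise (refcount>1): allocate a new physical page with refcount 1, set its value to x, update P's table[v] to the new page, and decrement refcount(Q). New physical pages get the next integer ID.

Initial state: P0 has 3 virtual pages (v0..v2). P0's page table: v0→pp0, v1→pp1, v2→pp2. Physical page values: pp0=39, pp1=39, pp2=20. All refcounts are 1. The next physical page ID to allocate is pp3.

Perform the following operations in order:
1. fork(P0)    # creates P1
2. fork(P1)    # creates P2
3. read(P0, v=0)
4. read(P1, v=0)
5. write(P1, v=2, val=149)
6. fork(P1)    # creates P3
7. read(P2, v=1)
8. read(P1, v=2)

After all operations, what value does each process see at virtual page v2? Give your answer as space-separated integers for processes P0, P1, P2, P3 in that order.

Op 1: fork(P0) -> P1. 3 ppages; refcounts: pp0:2 pp1:2 pp2:2
Op 2: fork(P1) -> P2. 3 ppages; refcounts: pp0:3 pp1:3 pp2:3
Op 3: read(P0, v0) -> 39. No state change.
Op 4: read(P1, v0) -> 39. No state change.
Op 5: write(P1, v2, 149). refcount(pp2)=3>1 -> COPY to pp3. 4 ppages; refcounts: pp0:3 pp1:3 pp2:2 pp3:1
Op 6: fork(P1) -> P3. 4 ppages; refcounts: pp0:4 pp1:4 pp2:2 pp3:2
Op 7: read(P2, v1) -> 39. No state change.
Op 8: read(P1, v2) -> 149. No state change.
P0: v2 -> pp2 = 20
P1: v2 -> pp3 = 149
P2: v2 -> pp2 = 20
P3: v2 -> pp3 = 149

Answer: 20 149 20 149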